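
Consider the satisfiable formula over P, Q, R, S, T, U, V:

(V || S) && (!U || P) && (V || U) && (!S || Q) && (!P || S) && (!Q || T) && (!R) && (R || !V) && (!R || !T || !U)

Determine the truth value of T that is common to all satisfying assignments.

Suppose T = false.
Unit clause (!Q) forces Q = false.
Unit clause (!S) forces S = false.
Unit clause (V) forces V = true.
Unit clause (!P) forces P = false.
Unit clause (!U) forces U = false.
Unit clause (!R) forces R = false.
But (R) is also a unit clause — contradiction.
So every satisfying assignment has T = True.

True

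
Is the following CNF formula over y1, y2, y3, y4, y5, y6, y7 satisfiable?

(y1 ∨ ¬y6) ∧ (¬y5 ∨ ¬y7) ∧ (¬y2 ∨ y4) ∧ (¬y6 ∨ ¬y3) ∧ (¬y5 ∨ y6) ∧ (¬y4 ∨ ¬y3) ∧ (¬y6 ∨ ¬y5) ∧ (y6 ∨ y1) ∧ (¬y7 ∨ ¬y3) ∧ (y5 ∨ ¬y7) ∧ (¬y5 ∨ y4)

Suppose y1 = True.
Suppose y5 = False.
Unit clause (¬y7) forces y7 = False.
Suppose y2 = False.
Suppose y6 = False.
Suppose y4 = False.
All clauses hold; y3 can take either value.
A satisfying assignment: y1: True; y2: False; y3: True; y4: False; y5: False; y6: False; y7: False.

Yes, satisfiable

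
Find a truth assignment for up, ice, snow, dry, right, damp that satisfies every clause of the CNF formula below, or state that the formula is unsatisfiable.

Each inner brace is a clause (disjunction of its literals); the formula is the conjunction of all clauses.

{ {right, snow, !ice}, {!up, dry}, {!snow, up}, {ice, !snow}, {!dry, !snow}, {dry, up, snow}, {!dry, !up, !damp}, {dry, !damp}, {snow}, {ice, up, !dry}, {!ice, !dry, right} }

The clause (snow) is unit, so snow = true.
The clause (up) is unit, so up = true.
The clause (dry) is unit, so dry = true.
But (!dry) is also a unit clause — contradiction.

UNSATISFIABLE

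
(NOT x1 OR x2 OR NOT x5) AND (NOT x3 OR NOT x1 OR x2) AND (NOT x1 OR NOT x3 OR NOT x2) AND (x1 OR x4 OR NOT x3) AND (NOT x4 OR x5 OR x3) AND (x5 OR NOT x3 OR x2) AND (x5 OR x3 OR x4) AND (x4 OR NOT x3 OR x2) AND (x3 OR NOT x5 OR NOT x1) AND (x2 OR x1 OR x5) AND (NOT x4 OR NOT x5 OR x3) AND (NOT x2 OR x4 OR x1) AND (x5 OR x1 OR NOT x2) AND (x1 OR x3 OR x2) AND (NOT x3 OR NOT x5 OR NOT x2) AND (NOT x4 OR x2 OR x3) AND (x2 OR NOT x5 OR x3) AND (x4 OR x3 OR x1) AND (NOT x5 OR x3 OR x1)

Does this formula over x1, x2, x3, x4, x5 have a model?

Try x1 = false.
Try x4 = true.
Try x5 = true.
The clause (x3) is unit, so x3 = true.
The clause (NOT x2) is unit, so x2 = false.
Every clause now holds.
A satisfying assignment: x1: false,  x2: false,  x3: true,  x4: true,  x5: true.

Yes, satisfiable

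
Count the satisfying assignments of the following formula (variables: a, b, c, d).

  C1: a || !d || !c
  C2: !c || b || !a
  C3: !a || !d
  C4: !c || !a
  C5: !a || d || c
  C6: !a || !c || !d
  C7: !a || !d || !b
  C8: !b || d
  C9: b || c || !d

There are 2^4 = 16 truth assignments over (a, b, c, d).
Check each against the 9 clauses (columns in the order a, b, c, d):
  F F F F  ✓ satisfies all
  F F F T  ✗ fails (b || c || !d)
  F F T F  ✓ satisfies all
  F F T T  ✗ fails (a || !d || !c)
  F T F F  ✗ fails (!b || d)
  F T F T  ✓ satisfies all
  F T T F  ✗ fails (!b || d)
  F T T T  ✗ fails (a || !d || !c)
  T F F F  ✗ fails (!a || d || c)
  T F F T  ✗ fails (!a || !d)
  T F T F  ✗ fails (!c || b || !a)
  T F T T  ✗ fails (!c || b || !a)
  T T F F  ✗ fails (!a || d || c)
  T T F T  ✗ fails (!a || !d)
  T T T F  ✗ fails (!c || !a)
  T T T T  ✗ fails (!a || !d)
3 of the 16 rows are models.

3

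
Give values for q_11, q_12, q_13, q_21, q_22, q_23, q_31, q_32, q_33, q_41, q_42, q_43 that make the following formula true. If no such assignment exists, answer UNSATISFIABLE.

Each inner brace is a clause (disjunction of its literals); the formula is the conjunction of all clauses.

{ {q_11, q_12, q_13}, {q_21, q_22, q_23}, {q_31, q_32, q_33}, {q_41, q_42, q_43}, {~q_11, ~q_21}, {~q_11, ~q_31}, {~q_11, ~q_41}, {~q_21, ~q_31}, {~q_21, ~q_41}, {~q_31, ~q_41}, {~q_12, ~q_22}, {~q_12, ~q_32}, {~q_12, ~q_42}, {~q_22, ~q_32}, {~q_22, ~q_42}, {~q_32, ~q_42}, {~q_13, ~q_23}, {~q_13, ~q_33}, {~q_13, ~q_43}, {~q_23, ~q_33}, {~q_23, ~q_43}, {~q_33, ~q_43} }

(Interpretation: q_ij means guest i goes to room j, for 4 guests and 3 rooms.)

Try q_11 = 0.
Try q_12 = 1.
(~q_22) alone gives q_22 = 0.
(~q_32) alone gives q_32 = 0.
(~q_42) alone gives q_42 = 0.
Try q_21 = 1.
(~q_31) alone gives q_31 = 0.
(q_33) alone gives q_33 = 1.
(~q_41) alone gives q_41 = 0.
(q_43) alone gives q_43 = 1.
Now (~q_43) is unsatisfied and unit — conflict.
So q_21 must be the other value — set q_21 = 0.
(q_23) alone gives q_23 = 1.
(~q_13) alone gives q_13 = 0.
(~q_33) alone gives q_33 = 0.
(q_31) alone gives q_31 = 1.
(~q_41) alone gives q_41 = 0.
(q_43) alone gives q_43 = 1.
Now (~q_43) is unsatisfied and unit — conflict.
Both values of q_21 lead to a conflict.
So q_12 must be the other value — set q_12 = 0.
(q_13) alone gives q_13 = 1.
(~q_23) alone gives q_23 = 0.
(~q_33) alone gives q_33 = 0.
(~q_43) alone gives q_43 = 0.
Try q_21 = 1.
(~q_31) alone gives q_31 = 0.
(q_32) alone gives q_32 = 1.
(~q_41) alone gives q_41 = 0.
(q_42) alone gives q_42 = 1.
Now (~q_42) is unsatisfied and unit — conflict.
So q_21 must be the other value — set q_21 = 0.
(q_22) alone gives q_22 = 1.
(~q_32) alone gives q_32 = 0.
(q_31) alone gives q_31 = 1.
(~q_41) alone gives q_41 = 0.
(q_42) alone gives q_42 = 1.
Now (~q_42) is unsatisfied and unit — conflict.
Both values of q_21 lead to a conflict.
Both values of q_12 lead to a conflict.
So q_11 must be the other value — set q_11 = 1.
(~q_21) alone gives q_21 = 0.
(~q_31) alone gives q_31 = 0.
(~q_41) alone gives q_41 = 0.
Try q_22 = 1.
(~q_12) alone gives q_12 = 0.
(~q_32) alone gives q_32 = 0.
(q_33) alone gives q_33 = 1.
(~q_42) alone gives q_42 = 0.
(q_43) alone gives q_43 = 1.
Now (~q_43) is unsatisfied and unit — conflict.
So q_22 must be the other value — set q_22 = 0.
(q_23) alone gives q_23 = 1.
(~q_13) alone gives q_13 = 0.
(~q_33) alone gives q_33 = 0.
(q_32) alone gives q_32 = 1.
(~q_12) alone gives q_12 = 0.
(~q_42) alone gives q_42 = 0.
(q_43) alone gives q_43 = 1.
Now (~q_43) is unsatisfied and unit — conflict.
Both values of q_22 lead to a conflict.
Both values of q_11 lead to a conflict.

UNSATISFIABLE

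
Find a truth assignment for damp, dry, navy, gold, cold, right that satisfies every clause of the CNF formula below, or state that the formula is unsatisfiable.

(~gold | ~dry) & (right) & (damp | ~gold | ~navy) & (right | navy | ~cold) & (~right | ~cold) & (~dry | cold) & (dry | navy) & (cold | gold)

The clause (right) is unit, so right = 1.
The clause (~cold) is unit, so cold = 0.
The clause (~dry) is unit, so dry = 0.
The clause (navy) is unit, so navy = 1.
The clause (gold) is unit, so gold = 1.
The clause (damp) is unit, so damp = 1.
Every clause now holds.

damp=1, dry=0, navy=1, gold=1, cold=0, right=1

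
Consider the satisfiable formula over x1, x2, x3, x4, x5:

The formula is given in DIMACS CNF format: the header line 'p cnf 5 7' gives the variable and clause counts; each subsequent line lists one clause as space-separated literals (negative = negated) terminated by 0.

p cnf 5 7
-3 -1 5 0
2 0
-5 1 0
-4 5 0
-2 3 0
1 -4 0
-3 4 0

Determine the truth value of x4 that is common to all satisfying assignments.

Suppose x4 = False.
(x2) alone gives x2 = True.
(x3) alone gives x3 = True.
That conflicts with the unit clause (¬x3).
So every satisfying assignment has x4 = True.

True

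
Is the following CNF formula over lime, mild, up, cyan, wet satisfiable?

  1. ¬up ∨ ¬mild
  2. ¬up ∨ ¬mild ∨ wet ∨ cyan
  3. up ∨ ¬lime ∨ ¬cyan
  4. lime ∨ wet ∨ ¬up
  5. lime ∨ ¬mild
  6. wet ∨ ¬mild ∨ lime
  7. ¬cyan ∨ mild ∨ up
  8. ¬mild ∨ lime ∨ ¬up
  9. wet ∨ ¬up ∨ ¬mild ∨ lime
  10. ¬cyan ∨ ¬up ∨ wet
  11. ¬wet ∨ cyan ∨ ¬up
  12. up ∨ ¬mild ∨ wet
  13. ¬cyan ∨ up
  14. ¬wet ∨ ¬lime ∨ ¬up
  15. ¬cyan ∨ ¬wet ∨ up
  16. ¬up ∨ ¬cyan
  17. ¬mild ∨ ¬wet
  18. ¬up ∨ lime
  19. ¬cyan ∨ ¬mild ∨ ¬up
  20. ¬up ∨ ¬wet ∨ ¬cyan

Branch on up: set up = False.
From the singleton clause (¬cyan), cyan = False.
Branch on lime: set lime = True.
Branch on mild: set mild = False.
All clauses hold; wet can take either value.
A satisfying assignment: lime: True, mild: False, up: False, cyan: False, wet: True.

Satisfiable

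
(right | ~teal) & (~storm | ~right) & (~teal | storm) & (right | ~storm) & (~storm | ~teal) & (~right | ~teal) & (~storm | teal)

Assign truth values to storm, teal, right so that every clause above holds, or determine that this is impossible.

storm ↦ 0; teal ↦ 0; right ↦ 1

Suppose right = 1.
(~storm) alone gives storm = 0.
(~teal) alone gives teal = 0.
Every clause now holds.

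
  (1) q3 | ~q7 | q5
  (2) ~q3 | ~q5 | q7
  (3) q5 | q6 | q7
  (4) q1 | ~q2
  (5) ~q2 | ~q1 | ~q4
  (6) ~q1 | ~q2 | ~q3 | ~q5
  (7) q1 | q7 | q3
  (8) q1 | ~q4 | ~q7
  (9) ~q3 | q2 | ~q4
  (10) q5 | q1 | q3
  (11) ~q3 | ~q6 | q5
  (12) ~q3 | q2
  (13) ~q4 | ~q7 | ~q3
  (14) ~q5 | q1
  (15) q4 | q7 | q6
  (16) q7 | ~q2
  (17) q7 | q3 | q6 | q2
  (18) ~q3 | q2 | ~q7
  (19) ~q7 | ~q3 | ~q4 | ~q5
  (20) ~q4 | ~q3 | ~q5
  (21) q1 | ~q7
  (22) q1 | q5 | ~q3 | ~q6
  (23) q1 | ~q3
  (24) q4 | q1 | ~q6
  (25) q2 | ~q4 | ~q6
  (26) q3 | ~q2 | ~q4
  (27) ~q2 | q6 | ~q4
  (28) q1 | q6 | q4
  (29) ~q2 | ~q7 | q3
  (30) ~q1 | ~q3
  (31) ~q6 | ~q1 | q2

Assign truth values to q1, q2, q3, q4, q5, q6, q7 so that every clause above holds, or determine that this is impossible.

Try q1 = 1.
(~q3) alone gives q3 = 0.
Try q7 = 1.
(q5) alone gives q5 = 1.
(~q2) alone gives q2 = 0.
(~q6) alone gives q6 = 0.
Every clause is now satisfied; q4 is unconstrained.

q1=1, q2=0, q3=0, q4=0, q5=1, q6=0, q7=1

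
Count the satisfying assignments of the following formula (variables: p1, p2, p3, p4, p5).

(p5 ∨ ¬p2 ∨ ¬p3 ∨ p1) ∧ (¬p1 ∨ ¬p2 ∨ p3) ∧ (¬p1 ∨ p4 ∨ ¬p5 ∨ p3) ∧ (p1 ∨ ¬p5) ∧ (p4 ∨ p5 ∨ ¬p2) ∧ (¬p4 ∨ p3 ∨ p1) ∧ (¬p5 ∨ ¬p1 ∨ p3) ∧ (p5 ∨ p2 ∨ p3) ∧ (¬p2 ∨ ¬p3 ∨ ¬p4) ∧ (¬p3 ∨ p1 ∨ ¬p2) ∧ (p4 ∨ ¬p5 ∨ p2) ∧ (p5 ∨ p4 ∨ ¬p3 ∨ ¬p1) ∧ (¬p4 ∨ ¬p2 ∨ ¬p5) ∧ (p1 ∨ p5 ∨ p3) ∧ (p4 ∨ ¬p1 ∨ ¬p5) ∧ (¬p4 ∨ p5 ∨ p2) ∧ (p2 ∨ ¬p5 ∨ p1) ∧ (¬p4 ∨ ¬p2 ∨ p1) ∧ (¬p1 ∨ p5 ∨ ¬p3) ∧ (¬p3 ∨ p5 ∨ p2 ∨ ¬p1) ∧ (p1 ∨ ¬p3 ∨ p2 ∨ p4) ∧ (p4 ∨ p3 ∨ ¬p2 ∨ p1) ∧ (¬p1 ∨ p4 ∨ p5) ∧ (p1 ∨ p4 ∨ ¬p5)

1

There are 2^5 = 32 truth assignments over (p1, p2, p3, p4, p5).
Split on p3. With p3 = True, the clauses containing p3 are satisfied and ¬p3 drops from the rest; 1 of the 2^4 = 16 assignments to the other variables satisfy what remains.
With p3 = False, by the same count on the reduced clause set, 0 assignments work.
Total: 1 + 0 = 1.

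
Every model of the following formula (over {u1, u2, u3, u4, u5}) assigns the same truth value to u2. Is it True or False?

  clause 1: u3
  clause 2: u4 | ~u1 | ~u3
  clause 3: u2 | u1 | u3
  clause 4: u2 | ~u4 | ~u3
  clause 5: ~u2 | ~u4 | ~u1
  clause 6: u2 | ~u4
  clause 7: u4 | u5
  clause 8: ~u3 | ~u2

False

Suppose u2 = 1.
Unit clause (u3) forces u3 = 1.
That conflicts with the unit clause (~u3).
So every satisfying assignment has u2 = False.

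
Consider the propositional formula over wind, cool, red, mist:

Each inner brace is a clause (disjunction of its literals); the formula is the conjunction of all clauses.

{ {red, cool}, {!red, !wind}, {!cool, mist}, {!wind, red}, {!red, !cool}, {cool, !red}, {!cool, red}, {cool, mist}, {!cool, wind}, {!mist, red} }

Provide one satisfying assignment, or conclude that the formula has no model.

UNSATISFIABLE

Try red = true.
Unit clause (!wind) forces wind = false.
Unit clause (!cool) forces cool = false.
That conflicts with the unit clause (cool).
So red must be the other value — set red = false.
Unit clause (cool) forces cool = true.
That conflicts with the unit clause (!cool).
Both values of red lead to a conflict.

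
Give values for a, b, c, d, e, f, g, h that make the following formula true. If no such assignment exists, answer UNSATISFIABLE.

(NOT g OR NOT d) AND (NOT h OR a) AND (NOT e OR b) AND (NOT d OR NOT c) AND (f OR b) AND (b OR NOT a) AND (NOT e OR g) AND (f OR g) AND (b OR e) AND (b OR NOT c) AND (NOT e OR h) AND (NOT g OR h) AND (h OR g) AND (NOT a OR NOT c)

Case g = true:
(NOT d) alone gives d = false.
(h) alone gives h = true.
(a) alone gives a = true.
(b) alone gives b = true.
(NOT c) alone gives c = false.
All clauses hold; e, f can take either value.

a: true,  b: true,  c: false,  d: false,  e: true,  f: true,  g: true,  h: true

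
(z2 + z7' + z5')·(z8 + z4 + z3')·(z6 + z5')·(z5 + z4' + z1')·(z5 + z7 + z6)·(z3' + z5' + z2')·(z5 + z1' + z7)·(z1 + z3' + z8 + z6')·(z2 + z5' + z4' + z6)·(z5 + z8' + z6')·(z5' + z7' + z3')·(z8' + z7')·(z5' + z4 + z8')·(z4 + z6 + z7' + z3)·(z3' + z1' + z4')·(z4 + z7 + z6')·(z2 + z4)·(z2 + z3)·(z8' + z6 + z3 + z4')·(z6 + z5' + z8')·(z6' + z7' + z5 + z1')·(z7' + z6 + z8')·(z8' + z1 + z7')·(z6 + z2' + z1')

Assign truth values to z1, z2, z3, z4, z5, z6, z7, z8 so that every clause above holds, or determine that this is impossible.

Branch on z6: set z6 = 1.
Branch on z5: set z5 = 1.
Branch on z2: set z2 = 1.
The clause (z3') is unit, so z3 = 0.
Branch on z8: set z8 = 1.
The clause (z7') is unit, so z7 = 0.
The clause (z4) is unit, so z4 = 1.
No clause remains; z1 is free.

z1: 0,  z2: 1,  z3: 0,  z4: 1,  z5: 1,  z6: 1,  z7: 0,  z8: 1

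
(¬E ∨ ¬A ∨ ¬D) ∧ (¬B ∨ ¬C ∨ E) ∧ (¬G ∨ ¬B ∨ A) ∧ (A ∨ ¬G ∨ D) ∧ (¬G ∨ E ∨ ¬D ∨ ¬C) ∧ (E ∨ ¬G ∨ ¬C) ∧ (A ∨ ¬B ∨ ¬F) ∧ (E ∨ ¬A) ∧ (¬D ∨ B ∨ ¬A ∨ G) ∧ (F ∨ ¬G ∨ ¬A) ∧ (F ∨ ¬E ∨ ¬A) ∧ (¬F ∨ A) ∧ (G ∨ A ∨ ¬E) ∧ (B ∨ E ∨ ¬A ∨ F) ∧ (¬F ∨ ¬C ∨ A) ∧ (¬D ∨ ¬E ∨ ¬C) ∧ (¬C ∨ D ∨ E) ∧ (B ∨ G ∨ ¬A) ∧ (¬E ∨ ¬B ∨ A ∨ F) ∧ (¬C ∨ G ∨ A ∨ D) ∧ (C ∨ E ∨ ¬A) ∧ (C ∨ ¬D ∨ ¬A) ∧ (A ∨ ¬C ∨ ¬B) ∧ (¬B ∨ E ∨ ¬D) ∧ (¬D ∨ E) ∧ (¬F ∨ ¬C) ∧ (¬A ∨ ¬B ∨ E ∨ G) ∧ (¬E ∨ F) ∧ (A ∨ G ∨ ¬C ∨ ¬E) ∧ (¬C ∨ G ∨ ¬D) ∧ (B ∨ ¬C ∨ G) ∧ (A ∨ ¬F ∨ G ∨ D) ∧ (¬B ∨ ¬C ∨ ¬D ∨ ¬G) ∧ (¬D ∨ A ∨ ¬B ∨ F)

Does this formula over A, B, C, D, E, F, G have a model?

Try E = True.
The clause (F) is unit, so F = True.
The clause (A) is unit, so A = True.
The clause (¬D) is unit, so D = False.
The clause (¬C) is unit, so C = False.
Try B = True.
Every clause is now satisfied; G is unconstrained.
A satisfying assignment: A: True; B: True; C: False; D: False; E: True; F: True; G: True.

Satisfiable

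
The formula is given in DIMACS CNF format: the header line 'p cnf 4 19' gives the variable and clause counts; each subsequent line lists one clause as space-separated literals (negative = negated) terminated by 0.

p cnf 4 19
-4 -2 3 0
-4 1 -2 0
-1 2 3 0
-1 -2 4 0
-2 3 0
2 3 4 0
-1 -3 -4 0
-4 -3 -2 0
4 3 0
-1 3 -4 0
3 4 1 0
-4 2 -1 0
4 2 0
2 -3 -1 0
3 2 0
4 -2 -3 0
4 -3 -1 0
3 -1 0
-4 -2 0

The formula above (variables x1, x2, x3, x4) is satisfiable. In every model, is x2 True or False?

Suppose x2 = True.
(x3) alone gives x3 = True.
(¬x4) alone gives x4 = False.
Now (x4) is unsatisfied and unit — conflict.
So every satisfying assignment has x2 = False.

False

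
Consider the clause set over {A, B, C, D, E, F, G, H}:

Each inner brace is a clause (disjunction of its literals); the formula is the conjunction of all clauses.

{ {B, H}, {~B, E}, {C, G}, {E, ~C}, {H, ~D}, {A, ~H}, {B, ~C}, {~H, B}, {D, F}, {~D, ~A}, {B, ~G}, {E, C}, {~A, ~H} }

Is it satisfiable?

Satisfiable

Case B = 1:
The clause (E) is unit, so E = 1.
Case C = 0:
The clause (G) is unit, so G = 1.
Case H = 0:
The clause (~D) is unit, so D = 0.
The clause (F) is unit, so F = 1.
Every clause is now satisfied; A is unconstrained.
A satisfying assignment: A ↦ 1; B ↦ 1; C ↦ 0; D ↦ 0; E ↦ 1; F ↦ 1; G ↦ 1; H ↦ 0.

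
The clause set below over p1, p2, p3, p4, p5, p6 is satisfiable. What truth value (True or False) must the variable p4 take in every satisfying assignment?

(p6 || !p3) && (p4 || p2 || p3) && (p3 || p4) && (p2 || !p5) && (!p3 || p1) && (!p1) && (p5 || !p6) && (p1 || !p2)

True

Suppose p4 = false.
Unit clause (p3) forces p3 = true.
Unit clause (p6) forces p6 = true.
Unit clause (p1) forces p1 = true.
But (!p1) is also a unit clause — contradiction.
So every satisfying assignment has p4 = True.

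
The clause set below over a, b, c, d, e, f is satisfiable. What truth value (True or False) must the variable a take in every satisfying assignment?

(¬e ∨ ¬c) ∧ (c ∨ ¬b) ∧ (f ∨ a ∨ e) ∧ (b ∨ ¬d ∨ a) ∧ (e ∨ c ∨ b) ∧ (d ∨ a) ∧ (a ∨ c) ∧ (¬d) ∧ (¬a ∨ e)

True

Suppose a = False.
From the singleton clause (d), d = True.
Now (¬d) is unsatisfied and unit — conflict.
So every satisfying assignment has a = True.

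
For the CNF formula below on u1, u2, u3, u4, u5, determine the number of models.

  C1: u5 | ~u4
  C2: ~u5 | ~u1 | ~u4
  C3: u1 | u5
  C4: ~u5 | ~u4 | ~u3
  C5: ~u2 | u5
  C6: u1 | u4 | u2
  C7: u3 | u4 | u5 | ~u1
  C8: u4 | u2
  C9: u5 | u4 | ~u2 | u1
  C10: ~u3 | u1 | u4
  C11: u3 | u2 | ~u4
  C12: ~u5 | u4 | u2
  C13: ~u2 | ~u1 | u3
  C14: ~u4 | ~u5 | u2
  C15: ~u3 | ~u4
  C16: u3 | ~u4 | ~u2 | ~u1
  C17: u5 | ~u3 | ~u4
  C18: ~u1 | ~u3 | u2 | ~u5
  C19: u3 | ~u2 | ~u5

There are 2^5 = 32 truth assignments over (u1, u2, u3, u4, u5).
Split on u5. With u5 = 1, the clauses containing u5 are satisfied and ~u5 drops from the rest; 1 of the 2^4 = 16 assignments to the other variables satisfy what remains.
With u5 = 0, by the same count on the reduced clause set, 0 assignments work.
Total: 1 + 0 = 1.

1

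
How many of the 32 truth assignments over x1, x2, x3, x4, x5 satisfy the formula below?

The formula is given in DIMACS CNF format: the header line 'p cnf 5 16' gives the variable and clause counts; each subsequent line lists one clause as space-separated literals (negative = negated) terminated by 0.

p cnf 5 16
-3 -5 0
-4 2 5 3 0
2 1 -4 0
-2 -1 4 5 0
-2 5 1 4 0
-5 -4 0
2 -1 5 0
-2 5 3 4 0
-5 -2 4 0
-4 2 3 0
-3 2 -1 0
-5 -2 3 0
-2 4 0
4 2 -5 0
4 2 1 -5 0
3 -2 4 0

6

There are 2^5 = 32 truth assignments over (x1, x2, x3, x4, x5).
Split on x2. With x2 = True, the clauses containing x2 are satisfied and ¬x2 drops from the rest; 4 of the 2^4 = 16 assignments to the other variables satisfy what remains.
With x2 = False, by the same count on the reduced clause set, 2 assignments work.
(One model: x1=F, x2=F, x3=F, x4=F, x5=F.)
Total: 4 + 2 = 6.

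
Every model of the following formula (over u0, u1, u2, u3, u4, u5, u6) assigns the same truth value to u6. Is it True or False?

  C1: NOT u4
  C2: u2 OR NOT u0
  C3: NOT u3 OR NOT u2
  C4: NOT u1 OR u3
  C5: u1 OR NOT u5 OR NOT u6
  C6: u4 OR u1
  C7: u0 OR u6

Suppose u6 = false.
Unit clause (NOT u4) forces u4 = false.
Unit clause (u1) forces u1 = true.
Unit clause (u3) forces u3 = true.
Unit clause (NOT u2) forces u2 = false.
Unit clause (NOT u0) forces u0 = false.
But (u0) is also a unit clause — contradiction.
So every satisfying assignment has u6 = True.

True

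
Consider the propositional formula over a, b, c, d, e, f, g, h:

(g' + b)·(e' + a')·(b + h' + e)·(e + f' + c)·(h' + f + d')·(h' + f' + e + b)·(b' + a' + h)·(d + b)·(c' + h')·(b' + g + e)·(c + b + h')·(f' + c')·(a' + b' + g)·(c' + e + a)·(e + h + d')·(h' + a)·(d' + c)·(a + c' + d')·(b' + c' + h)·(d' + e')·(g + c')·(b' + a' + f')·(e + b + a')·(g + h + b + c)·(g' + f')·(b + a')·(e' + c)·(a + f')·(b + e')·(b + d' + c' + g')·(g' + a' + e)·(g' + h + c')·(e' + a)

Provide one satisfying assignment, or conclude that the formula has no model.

a=0, b=1, c=0, d=0, e=0, f=0, g=1, h=0

Branch on g: set g = 1.
From the singleton clause (b), b = 1.
From the singleton clause (f'), f = 0.
Branch on e: set e = 0.
From the singleton clause (a'), a = 0.
From the singleton clause (c'), c = 0.
From the singleton clause (h'), h = 0.
From the singleton clause (d'), d = 0.
All clauses are satisfied.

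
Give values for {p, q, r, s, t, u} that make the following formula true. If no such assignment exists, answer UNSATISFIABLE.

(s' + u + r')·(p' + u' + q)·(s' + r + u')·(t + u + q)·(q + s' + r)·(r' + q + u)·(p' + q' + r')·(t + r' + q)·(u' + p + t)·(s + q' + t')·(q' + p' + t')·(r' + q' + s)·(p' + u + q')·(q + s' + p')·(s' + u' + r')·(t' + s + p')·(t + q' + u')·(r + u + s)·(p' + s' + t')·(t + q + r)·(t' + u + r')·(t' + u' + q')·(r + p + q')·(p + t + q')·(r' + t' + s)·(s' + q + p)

Try s = 0.
Try q = 0.
Try p = 0.
Try t = 1.
Unit clause (r') forces r = 0.
Unit clause (u) forces u = 1.
All clauses are satisfied.

p: 0, q: 0, r: 0, s: 0, t: 1, u: 1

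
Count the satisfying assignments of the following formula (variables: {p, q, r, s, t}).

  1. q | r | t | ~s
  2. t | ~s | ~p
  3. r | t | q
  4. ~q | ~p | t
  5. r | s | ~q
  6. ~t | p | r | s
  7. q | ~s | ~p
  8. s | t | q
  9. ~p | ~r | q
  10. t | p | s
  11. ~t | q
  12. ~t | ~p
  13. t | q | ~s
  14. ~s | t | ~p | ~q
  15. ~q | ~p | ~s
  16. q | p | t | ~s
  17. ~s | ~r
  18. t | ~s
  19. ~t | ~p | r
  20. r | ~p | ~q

2

There are 2^5 = 32 truth assignments over (p, q, r, s, t).
Split on t. With t = 1, the clauses containing t are satisfied and ~t drops from the rest; 2 of the 2^4 = 16 assignments to the other variables satisfy what remains.
With t = 0, by the same count on the reduced clause set, 0 assignments work.
Total: 2 + 0 = 2.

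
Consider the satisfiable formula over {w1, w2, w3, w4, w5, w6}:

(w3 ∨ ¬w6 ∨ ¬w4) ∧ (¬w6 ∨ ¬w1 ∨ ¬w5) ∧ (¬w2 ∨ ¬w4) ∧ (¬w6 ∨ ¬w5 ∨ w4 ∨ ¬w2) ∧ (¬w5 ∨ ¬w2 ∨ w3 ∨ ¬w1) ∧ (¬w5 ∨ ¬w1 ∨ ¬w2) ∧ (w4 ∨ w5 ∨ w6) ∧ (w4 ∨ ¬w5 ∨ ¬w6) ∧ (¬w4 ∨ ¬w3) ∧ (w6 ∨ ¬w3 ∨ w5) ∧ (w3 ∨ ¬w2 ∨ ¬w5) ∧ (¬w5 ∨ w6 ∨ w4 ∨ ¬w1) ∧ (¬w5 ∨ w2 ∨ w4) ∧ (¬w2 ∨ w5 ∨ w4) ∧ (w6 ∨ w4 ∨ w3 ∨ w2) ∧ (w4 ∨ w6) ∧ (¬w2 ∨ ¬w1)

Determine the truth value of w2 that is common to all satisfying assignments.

False

Suppose w2 = True.
(¬w4) alone gives w4 = False.
(w5) alone gives w5 = True.
(¬w6) alone gives w6 = False.
Now (w6) is unsatisfied and unit — conflict.
So every satisfying assignment has w2 = False.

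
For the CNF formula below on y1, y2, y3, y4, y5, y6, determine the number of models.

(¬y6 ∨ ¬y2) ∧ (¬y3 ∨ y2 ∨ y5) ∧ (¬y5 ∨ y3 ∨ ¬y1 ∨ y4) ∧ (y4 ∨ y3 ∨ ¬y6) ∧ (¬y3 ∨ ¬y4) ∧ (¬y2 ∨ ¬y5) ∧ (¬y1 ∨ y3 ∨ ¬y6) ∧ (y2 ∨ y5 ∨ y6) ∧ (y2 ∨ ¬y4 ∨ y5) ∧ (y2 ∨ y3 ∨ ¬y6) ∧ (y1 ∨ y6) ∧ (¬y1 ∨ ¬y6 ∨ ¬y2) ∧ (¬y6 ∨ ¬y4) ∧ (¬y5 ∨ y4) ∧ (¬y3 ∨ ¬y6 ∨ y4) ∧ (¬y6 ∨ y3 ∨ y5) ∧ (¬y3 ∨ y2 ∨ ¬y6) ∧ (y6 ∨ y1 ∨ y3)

There are 2^6 = 64 truth assignments over (y1, y2, y3, y4, y5, y6).
Split on y6. With y6 = True, the clauses containing y6 are satisfied and ¬y6 drops from the rest; 0 of the 2^5 = 32 assignments to the other variables satisfy what remains.
With y6 = False, by the same count on the reduced clause set, 4 assignments work.
(One model: y1=T, y2=F, y3=F, y4=T, y5=T, y6=F.)
Total: 0 + 4 = 4.

4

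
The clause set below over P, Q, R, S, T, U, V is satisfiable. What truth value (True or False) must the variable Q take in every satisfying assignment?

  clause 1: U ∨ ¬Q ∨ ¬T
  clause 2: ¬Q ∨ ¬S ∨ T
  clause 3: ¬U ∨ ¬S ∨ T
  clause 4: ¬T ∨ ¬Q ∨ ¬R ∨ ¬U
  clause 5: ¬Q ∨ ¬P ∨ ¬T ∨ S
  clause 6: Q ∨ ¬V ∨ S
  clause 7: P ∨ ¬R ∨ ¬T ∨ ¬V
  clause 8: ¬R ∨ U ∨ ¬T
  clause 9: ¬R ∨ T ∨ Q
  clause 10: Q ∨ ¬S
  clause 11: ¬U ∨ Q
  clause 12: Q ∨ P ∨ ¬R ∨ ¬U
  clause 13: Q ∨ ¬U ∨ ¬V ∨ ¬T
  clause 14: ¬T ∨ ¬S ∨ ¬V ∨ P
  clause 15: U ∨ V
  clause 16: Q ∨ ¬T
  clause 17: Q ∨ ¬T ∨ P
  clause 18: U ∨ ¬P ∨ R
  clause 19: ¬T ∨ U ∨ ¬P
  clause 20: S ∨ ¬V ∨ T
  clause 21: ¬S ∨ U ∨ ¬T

Suppose Q = False.
The clause (¬S) is unit, so S = False.
The clause (¬V) is unit, so V = False.
The clause (¬U) is unit, so U = False.
Now (U) is unsatisfied and unit — conflict.
So every satisfying assignment has Q = True.

True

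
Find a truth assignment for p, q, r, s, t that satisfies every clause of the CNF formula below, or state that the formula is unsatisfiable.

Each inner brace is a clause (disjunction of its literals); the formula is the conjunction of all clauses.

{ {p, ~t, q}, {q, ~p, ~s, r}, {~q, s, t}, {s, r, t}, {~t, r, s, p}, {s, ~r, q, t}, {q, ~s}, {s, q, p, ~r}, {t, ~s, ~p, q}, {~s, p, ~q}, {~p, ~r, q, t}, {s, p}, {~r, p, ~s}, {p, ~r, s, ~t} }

p=1, q=0, r=0, s=0, t=1

Case q = 0:
The clause (~s) is unit, so s = 0.
The clause (p) is unit, so p = 1.
Case r = 0:
The clause (t) is unit, so t = 1.
All clauses are satisfied.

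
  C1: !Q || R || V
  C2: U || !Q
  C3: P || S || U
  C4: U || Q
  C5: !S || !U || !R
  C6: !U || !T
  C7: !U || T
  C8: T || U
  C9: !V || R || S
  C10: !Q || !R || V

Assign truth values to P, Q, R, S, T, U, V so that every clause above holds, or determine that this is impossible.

UNSATISFIABLE

Branch on U: set U = true.
(!T) alone gives T = false.
Now (T) is unsatisfied and unit — conflict.
Undo U and try U = false.
(!Q) alone gives Q = false.
Now (Q) is unsatisfied and unit — conflict.
Both values of U lead to a conflict.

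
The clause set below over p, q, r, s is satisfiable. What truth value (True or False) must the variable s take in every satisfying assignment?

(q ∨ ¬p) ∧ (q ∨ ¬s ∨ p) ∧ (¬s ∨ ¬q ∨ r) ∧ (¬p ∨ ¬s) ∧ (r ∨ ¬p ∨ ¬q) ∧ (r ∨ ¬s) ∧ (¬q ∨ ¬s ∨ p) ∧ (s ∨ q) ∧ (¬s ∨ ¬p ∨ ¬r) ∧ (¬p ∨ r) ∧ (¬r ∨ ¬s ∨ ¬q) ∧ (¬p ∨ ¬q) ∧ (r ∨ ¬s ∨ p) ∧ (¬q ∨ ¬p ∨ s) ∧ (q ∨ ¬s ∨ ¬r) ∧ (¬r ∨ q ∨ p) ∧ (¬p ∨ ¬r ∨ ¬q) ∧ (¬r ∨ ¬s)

False

Suppose s = True.
The clause (¬p) is unit, so p = False.
The clause (q) is unit, so q = True.
But (¬q) is also a unit clause — contradiction.
So every satisfying assignment has s = False.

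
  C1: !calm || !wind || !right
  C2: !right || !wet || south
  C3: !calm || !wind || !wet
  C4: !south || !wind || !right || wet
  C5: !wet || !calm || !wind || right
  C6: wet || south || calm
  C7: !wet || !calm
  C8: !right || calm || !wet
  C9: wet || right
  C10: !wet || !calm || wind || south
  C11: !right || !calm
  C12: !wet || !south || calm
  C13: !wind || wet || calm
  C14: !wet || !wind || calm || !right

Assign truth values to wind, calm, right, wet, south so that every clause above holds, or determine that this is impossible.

Try wet = true.
The clause (!calm) is unit, so calm = false.
The clause (!right) is unit, so right = false.
The clause (!south) is unit, so south = false.
Every clause is now satisfied; wind is unconstrained.

wind=false,  calm=false,  right=false,  wet=true,  south=false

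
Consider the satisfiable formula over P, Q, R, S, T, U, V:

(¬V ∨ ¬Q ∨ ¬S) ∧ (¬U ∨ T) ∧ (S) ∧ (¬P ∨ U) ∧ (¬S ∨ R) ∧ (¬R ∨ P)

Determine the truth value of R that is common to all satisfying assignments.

Suppose R = False.
The clause (S) is unit, so S = True.
That conflicts with the unit clause (¬S).
So every satisfying assignment has R = True.

True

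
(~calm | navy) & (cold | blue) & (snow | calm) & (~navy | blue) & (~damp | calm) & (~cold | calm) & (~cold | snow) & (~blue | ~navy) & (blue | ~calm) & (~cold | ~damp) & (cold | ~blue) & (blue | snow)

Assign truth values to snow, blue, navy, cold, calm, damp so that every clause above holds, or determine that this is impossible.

Suppose calm = 0.
From the singleton clause (snow), snow = 1.
From the singleton clause (~damp), damp = 0.
From the singleton clause (~cold), cold = 0.
From the singleton clause (blue), blue = 1.
But (~blue) is also a unit clause — contradiction.
Backtrack on calm: now try calm = 1.
From the singleton clause (navy), navy = 1.
From the singleton clause (blue), blue = 1.
But (~blue) is also a unit clause — contradiction.
Neither calm = 1 nor calm = 0 works.

UNSATISFIABLE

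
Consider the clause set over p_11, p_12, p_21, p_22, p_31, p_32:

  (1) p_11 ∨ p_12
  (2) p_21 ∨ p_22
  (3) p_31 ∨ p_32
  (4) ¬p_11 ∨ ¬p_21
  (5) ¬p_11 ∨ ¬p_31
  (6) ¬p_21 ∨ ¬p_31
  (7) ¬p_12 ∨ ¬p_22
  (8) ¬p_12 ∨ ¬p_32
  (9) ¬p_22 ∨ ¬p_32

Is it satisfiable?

No

Case p_11 = True:
From the singleton clause (¬p_21), p_21 = False.
From the singleton clause (p_22), p_22 = True.
From the singleton clause (¬p_31), p_31 = False.
From the singleton clause (p_32), p_32 = True.
That conflicts with the unit clause (¬p_32).
That branch fails; take p_11 = False instead.
From the singleton clause (p_12), p_12 = True.
From the singleton clause (¬p_22), p_22 = False.
From the singleton clause (p_21), p_21 = True.
From the singleton clause (¬p_31), p_31 = False.
From the singleton clause (p_32), p_32 = True.
That conflicts with the unit clause (¬p_32).
Either choice for p_11 ends in contradiction.
No assignment satisfies every clause.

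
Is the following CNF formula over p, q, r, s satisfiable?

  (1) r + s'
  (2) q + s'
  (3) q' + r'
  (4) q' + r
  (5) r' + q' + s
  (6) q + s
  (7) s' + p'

Case r = 1:
Unit clause (q') forces q = 0.
Unit clause (s') forces s = 0.
Now (s) is unsatisfied and unit — conflict.
Backtrack on r: now try r = 0.
Unit clause (s') forces s = 0.
Unit clause (q') forces q = 0.
Now (q) is unsatisfied and unit — conflict.
Neither r = 1 nor r = 0 works.
No assignment satisfies every clause.

Unsatisfiable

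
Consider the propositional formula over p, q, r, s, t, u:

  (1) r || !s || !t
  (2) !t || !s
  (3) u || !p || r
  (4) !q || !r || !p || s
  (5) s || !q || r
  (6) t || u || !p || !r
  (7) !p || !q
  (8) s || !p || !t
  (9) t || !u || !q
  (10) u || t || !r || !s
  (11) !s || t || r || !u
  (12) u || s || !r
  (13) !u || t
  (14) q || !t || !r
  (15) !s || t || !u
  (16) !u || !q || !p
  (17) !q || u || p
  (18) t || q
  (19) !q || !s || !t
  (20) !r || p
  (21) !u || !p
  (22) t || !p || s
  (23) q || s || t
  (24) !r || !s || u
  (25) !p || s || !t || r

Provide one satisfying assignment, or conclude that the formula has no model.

Try t = true.
From the singleton clause (!s), s = false.
From the singleton clause (!p), p = false.
From the singleton clause (!r), r = false.
From the singleton clause (!q), q = false.
All clauses hold; u can take either value.

p=false; q=false; r=false; s=false; t=true; u=true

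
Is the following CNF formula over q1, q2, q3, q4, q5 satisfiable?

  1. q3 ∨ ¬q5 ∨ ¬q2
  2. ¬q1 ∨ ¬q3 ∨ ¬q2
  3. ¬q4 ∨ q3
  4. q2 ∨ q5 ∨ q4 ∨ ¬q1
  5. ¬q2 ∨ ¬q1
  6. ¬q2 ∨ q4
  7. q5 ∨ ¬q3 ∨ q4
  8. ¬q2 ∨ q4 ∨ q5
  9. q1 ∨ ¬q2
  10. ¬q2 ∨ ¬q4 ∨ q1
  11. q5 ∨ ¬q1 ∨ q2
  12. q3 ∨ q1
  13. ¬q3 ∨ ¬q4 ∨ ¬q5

Try q4 = True.
(q3) alone gives q3 = True.
(¬q5) alone gives q5 = False.
Try q1 = False.
(¬q2) alone gives q2 = False.
This assignment satisfies each clause.
A satisfying assignment: q1: False; q2: False; q3: True; q4: True; q5: False.

Yes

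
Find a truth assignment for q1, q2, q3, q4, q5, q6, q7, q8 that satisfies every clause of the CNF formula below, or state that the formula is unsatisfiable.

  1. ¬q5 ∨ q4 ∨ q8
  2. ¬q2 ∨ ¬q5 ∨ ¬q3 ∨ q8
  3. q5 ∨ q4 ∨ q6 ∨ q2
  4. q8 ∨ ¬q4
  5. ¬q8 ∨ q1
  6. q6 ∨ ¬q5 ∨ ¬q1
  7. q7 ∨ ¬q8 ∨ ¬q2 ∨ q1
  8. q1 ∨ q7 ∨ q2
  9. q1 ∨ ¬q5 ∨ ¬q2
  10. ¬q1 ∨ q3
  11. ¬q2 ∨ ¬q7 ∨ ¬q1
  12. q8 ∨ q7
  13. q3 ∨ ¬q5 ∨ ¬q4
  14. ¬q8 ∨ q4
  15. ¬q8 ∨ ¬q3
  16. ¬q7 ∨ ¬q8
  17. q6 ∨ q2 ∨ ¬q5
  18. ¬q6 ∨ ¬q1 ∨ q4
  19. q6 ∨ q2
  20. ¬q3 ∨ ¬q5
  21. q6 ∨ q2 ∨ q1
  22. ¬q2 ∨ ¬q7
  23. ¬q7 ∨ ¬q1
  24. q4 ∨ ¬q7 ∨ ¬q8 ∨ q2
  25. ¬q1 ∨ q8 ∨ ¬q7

Case q8 = False:
From the singleton clause (¬q4), q4 = False.
From the singleton clause (¬q5), q5 = False.
From the singleton clause (q7), q7 = True.
From the singleton clause (¬q2), q2 = False.
From the singleton clause (q6), q6 = True.
From the singleton clause (¬q1), q1 = False.
No clause remains; q3 is free.

q1: False; q2: False; q3: True; q4: False; q5: False; q6: True; q7: True; q8: False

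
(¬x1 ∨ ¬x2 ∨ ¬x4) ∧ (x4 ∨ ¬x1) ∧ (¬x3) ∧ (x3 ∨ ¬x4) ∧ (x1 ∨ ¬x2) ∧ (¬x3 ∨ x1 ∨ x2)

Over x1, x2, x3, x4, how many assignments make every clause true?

There are 2^4 = 16 truth assignments over (x1, x2, x3, x4).
Split on x3. With x3 = True, the clauses containing x3 are satisfied and ¬x3 drops from the rest; 0 of the 2^3 = 8 assignments to the other variables satisfy what remains.
With x3 = False, by the same count on the reduced clause set, 1 assignment works.
(One model: x1=F, x2=F, x3=F, x4=F.)
Total: 0 + 1 = 1.

1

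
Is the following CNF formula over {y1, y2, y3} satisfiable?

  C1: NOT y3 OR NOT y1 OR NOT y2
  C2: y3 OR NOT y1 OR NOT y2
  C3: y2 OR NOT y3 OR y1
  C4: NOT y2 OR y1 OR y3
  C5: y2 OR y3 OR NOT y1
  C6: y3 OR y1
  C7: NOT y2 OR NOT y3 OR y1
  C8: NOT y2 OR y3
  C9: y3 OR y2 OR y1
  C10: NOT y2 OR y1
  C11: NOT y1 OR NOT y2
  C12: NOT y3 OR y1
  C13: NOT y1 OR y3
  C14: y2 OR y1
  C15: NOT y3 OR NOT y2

Yes, satisfiable

Branch on y3: set y3 = true.
Unit clause (y1) forces y1 = true.
Unit clause (NOT y2) forces y2 = false.
This assignment satisfies each clause.
A satisfying assignment: y1=true, y2=false, y3=true.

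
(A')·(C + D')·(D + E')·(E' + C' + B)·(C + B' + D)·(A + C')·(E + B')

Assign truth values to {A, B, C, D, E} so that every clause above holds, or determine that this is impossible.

The clause (A') is unit, so A = 0.
The clause (C') is unit, so C = 0.
The clause (D') is unit, so D = 0.
The clause (E') is unit, so E = 0.
The clause (B') is unit, so B = 0.
This assignment satisfies each clause.

A ↦ 0; B ↦ 0; C ↦ 0; D ↦ 0; E ↦ 0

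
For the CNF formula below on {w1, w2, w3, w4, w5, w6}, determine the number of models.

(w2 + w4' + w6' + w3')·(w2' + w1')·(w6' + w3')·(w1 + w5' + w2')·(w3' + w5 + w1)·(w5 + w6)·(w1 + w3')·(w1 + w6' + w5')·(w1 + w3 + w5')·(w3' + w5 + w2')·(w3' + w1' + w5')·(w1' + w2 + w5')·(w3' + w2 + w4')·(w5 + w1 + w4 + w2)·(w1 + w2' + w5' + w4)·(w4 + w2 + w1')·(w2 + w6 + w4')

There are 2^6 = 64 truth assignments over (w1, w2, w3, w4, w5, w6).
Split on w3. With w3 = 1, the clauses containing w3 are satisfied and w3' drops from the rest; 0 of the 2^5 = 32 assignments to the other variables satisfy what remains.
With w3 = 0, by the same count on the reduced clause set, 4 assignments work.
Total: 0 + 4 = 4.

4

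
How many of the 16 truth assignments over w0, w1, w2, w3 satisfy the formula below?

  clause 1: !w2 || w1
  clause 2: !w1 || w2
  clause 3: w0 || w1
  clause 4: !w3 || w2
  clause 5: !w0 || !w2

There are 2^4 = 16 truth assignments over (w0, w1, w2, w3).
Split on w2. With w2 = true, the clauses containing w2 are satisfied and !w2 drops from the rest; 2 of the 2^3 = 8 assignments to the other variables satisfy what remains.
With w2 = false, by the same count on the reduced clause set, 1 assignment works.
Total: 2 + 1 = 3.

3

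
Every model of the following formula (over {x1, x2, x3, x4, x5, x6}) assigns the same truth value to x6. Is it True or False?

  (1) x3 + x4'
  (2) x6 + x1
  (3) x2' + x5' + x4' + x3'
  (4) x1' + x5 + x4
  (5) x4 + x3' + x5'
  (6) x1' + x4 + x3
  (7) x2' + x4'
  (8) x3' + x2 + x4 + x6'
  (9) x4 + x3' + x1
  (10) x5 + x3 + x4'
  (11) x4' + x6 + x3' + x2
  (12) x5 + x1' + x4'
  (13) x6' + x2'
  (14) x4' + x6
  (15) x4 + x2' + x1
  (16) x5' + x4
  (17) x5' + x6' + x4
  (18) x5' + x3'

Suppose x6 = 0.
(x1) alone gives x1 = 1.
(x4') alone gives x4 = 0.
(x5) alone gives x5 = 1.
Now (x5') is unsatisfied and unit — conflict.
So every satisfying assignment has x6 = True.

True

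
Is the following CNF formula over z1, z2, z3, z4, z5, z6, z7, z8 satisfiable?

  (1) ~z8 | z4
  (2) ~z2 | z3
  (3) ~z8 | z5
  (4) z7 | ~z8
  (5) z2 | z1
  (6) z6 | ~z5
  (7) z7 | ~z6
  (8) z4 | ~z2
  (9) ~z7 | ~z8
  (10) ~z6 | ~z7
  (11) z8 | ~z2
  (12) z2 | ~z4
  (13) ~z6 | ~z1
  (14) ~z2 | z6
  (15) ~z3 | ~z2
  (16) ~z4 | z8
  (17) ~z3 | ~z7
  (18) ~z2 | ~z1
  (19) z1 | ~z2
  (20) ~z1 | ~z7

Satisfiable

Suppose z8 = 0.
From the singleton clause (~z2), z2 = 0.
From the singleton clause (z1), z1 = 1.
From the singleton clause (~z4), z4 = 0.
From the singleton clause (~z6), z6 = 0.
From the singleton clause (~z5), z5 = 0.
From the singleton clause (~z7), z7 = 0.
Every clause is now satisfied; z3 is unconstrained.
A satisfying assignment: z1=1; z2=0; z3=0; z4=0; z5=0; z6=0; z7=0; z8=0.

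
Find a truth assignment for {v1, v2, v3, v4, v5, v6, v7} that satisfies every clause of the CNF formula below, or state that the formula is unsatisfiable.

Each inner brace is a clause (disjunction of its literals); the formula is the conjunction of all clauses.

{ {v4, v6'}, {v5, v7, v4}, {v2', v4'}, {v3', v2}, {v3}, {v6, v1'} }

Unit clause (v3) forces v3 = 1.
Unit clause (v2) forces v2 = 1.
Unit clause (v4') forces v4 = 0.
Unit clause (v6') forces v6 = 0.
Unit clause (v1') forces v1 = 0.
Branch on v5: set v5 = 1.
All clauses hold; v7 can take either value.

v1 ↦ 0, v2 ↦ 1, v3 ↦ 1, v4 ↦ 0, v5 ↦ 1, v6 ↦ 0, v7 ↦ 0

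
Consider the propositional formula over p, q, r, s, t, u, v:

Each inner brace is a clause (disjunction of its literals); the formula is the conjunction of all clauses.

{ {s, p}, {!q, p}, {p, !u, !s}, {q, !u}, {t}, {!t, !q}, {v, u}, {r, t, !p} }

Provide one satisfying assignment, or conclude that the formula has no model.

p ↦ true; q ↦ false; r ↦ false; s ↦ true; t ↦ true; u ↦ false; v ↦ true

(t) alone gives t = true.
(!q) alone gives q = false.
(!u) alone gives u = false.
(v) alone gives v = true.
Suppose s = true.
Every clause is now satisfied; p, r are unconstrained.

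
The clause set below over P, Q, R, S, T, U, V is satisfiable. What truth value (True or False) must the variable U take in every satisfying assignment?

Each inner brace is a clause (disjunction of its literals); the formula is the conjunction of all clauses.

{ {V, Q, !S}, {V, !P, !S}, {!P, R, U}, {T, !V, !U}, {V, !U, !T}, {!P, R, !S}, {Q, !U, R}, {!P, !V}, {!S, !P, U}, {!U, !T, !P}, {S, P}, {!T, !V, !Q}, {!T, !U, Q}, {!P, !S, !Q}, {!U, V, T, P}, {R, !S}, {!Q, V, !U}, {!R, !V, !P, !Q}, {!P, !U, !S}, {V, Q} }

False

Suppose U = true.
Case T = true:
(V) alone gives V = true.
(!P) alone gives P = false.
(S) alone gives S = true.
(!Q) alone gives Q = false.
That conflicts with the unit clause (Q).
That branch fails; take T = false instead.
(!V) alone gives V = false.
(P) alone gives P = true.
(!S) alone gives S = false.
(!Q) alone gives Q = false.
That conflicts with the unit clause (Q).
Either choice for T ends in contradiction.
So every satisfying assignment has U = False.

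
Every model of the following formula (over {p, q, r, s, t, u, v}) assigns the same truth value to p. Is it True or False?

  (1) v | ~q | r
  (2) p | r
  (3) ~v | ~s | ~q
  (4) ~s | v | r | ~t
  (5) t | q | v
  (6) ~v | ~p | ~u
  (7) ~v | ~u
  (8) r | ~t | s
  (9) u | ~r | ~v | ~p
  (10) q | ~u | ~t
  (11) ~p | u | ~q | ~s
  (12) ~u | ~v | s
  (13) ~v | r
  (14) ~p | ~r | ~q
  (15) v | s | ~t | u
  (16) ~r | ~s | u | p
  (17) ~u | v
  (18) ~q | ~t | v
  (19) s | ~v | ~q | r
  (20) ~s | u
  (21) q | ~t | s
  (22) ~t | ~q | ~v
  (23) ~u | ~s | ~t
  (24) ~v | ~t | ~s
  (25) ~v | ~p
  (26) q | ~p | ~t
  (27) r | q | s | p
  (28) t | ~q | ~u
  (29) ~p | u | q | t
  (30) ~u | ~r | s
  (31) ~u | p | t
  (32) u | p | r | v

False

Suppose p = 1.
From the singleton clause (~v), v = 0.
From the singleton clause (~u), u = 0.
From the singleton clause (~s), s = 0.
From the singleton clause (~t), t = 0.
From the singleton clause (q), q = 1.
From the singleton clause (r), r = 1.
That conflicts with the unit clause (~r).
So every satisfying assignment has p = False.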